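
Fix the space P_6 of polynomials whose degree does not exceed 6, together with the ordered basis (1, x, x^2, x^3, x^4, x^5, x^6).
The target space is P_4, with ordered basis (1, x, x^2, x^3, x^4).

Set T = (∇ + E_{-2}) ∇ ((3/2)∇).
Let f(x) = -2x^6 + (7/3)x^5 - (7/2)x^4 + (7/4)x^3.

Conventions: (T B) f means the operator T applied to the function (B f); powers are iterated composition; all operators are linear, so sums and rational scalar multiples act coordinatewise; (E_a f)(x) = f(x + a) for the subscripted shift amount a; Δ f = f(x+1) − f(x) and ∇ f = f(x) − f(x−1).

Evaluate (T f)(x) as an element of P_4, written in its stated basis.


∇ f = -12x^5 + (125/3)x^4 - (232/3)x^3 + (955/12)x^2 - (515/12)x + 115/12
((3/2)∇) f = -18x^5 + (125/2)x^4 - 116x^3 + (955/8)x^2 - (515/8)x + 115/8
∇ ((3/2)∇) f = -90x^4 + 430x^3 - 903x^2 + (3707/4)x - 1521/4
∇ (∇ ((3/2)∇)) f = -360x^3 + 1830x^2 - 3456x + 9399/4
E_{-2} (∇ ((3/2)∇)) f = -90x^4 + 1150x^3 - 5643x^2 + (50315/4)x - 42903/4
(∇ + E_{-2}) (∇ ((3/2)∇)) f = -90x^4 + 790x^3 - 3813x^2 + (36491/4)x - 8376

g(x) = -90x^4 + 790x^3 - 3813x^2 + (36491/4)x - 8376


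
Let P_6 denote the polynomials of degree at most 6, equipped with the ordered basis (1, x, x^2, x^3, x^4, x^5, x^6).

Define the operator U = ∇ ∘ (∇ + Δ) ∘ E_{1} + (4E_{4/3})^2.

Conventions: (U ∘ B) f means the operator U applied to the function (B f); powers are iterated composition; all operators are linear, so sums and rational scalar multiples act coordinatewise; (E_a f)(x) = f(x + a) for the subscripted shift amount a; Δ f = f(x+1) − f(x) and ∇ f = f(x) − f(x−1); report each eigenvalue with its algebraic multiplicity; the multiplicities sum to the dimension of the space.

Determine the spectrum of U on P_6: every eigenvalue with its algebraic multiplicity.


image of 1: 16
image of x: 16x + 128/3
image of x^2: 16x^2 + (256/3)x + 1060/9
image of x^3: 16x^3 + 128x^2 + (1060/3)x + 8354/27
image of x^4: 16x^4 + (512/3)x^3 + (2120/3)x^2 + (33416/27)x + 66832/81
image of x^5: 16x^5 + (640/3)x^4 + (10600/9)x^3 + (83540/27)x^2 + (334160/81)x + 531578/243
image of x^6: 16x^6 + 256x^5 + (5300/3)x^4 + (167080/27)x^3 + (334160/27)x^2 + (1063156/81)x + 4240960/729
the matrix is upper triangular; its diagonal is (16, 16, 16, 16, 16, 16, 16)
for a triangular matrix the eigenvalues are the diagonal entries, with algebraic multiplicity their repetition count

λ = 16 (multiplicity 7)


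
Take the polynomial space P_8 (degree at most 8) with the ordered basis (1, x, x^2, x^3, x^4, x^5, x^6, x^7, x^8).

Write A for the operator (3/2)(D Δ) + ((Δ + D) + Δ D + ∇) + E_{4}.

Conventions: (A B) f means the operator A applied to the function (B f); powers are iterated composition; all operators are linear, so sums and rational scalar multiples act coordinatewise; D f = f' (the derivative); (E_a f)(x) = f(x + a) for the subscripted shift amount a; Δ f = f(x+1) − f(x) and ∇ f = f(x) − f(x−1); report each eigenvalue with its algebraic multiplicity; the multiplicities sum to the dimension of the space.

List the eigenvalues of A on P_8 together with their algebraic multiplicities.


image of 1: 1
image of x: x + 7
image of x^2: x^2 + 14x + 21
image of x^3: x^3 + 21x^2 + 63x + 147/2
image of x^4: x^4 + 28x^3 + 126x^2 + 294x + 266
image of x^5: x^5 + 35x^4 + 210x^3 + 735x^2 + 1330x + 2077/2
image of x^6: x^6 + 42x^5 + 315x^4 + 1470x^3 + 3990x^2 + 6231x + 4111
image of x^7: x^7 + 49x^6 + 441x^5 + (5145/2)x^4 + 9310x^3 + (43617/2)x^2 + 28777x + 32807/2
image of x^8: x^8 + 56x^7 + 588x^6 + 4116x^5 + 18620x^4 + 58156x^3 + 115108x^2 + 131228x + 65556
the matrix is upper triangular; its diagonal is (1, 1, 1, 1, 1, 1, 1, 1, 1)
for a triangular matrix the eigenvalues are the diagonal entries, with algebraic multiplicity their repetition count

λ = 1 (multiplicity 9)


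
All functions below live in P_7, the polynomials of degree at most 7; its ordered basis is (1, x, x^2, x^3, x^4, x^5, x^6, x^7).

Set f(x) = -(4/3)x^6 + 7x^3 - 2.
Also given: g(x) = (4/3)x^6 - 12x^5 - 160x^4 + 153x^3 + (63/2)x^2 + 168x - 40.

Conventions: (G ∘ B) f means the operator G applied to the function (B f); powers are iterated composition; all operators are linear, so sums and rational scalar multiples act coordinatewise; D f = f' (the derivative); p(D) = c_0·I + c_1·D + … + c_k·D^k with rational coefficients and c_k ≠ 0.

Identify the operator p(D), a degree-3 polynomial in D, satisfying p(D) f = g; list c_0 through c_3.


p(D) = -I + (3/2)·D + 4·D^2 − D^3, i.e. c_0 = -1, c_1 = 3/2, c_2 = 4, c_3 = -1

D^0 f = -(4/3)x^6 + 7x^3 - 2
D^1 f = -8x^5 + 21x^2
D^2 f = -40x^4 + 42x
D^3 f = -160x^3 + 42
matching coefficients of g against c_0 f + c_1 Df + … from the top degree down determines the c_i
solution: c_0 = -1, c_1 = 3/2, c_2 = 4, c_3 = -1


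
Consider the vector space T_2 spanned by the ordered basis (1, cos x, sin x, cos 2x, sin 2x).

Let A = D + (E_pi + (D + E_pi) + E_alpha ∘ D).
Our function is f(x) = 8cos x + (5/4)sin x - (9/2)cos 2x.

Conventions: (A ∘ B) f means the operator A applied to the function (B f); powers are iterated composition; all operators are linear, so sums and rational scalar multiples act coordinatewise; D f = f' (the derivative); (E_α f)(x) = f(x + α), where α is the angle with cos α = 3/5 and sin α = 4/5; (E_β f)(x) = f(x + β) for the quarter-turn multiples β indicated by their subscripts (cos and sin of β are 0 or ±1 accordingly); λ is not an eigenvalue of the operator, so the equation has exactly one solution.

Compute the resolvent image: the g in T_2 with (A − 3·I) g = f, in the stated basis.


the result is g(x) = -(993/808)cos x + (271/808)sin x + (657/1018)cos 2x - (387/509)sin 2x

write g with unknown coordinates in the stated basis and equate coefficients in (A − 3·I) g = f
solving from the highest basis element down gives g = -(993/808)cos x + (271/808)sin x + (657/1018)cos 2x - (387/509)sin 2x
check: A g = (3485/808)cos x + (1823/808)sin x - (1305/509)cos 2x - (1161/509)sin 2x
so A g − 3·g = 8cos x + (5/4)sin x - (9/2)cos 2x = f ✓


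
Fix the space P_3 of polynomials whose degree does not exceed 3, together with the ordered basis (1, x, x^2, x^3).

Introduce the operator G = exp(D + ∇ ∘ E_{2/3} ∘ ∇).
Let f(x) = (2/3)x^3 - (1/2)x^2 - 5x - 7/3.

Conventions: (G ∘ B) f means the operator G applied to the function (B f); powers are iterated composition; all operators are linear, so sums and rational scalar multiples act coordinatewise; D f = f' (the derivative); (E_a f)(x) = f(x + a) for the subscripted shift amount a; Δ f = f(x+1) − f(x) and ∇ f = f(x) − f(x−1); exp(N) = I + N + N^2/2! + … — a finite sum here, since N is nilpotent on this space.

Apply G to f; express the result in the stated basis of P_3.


order-1 term: 2x^2 + 3x - 22/3
order-2 term: 2x + 7/2
order-3 term: 2/3
the series for exp(D + ∇ ∘ E_{2/3} ∘ ∇) f terminates at order 3
exp(D + ∇ ∘ E_{2/3} ∘ ∇) f = (2/3)x^3 + (3/2)x^2 - 11/2

the result is g(x) = (2/3)x^3 + (3/2)x^2 - 11/2


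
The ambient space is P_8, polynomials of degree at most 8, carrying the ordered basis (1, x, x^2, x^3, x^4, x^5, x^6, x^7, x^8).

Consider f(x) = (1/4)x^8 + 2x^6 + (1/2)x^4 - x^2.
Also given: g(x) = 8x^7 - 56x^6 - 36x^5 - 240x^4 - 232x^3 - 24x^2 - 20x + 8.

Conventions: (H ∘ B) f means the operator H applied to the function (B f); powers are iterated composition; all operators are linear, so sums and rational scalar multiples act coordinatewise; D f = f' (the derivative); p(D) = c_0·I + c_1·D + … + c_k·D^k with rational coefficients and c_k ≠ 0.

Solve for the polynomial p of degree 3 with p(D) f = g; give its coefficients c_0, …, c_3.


c_0 = 0, c_1 = 4, c_2 = -4, c_3 = -1

D^0 f = (1/4)x^8 + 2x^6 + (1/2)x^4 - x^2
D^1 f = 2x^7 + 12x^5 + 2x^3 - 2x
D^2 f = 14x^6 + 60x^4 + 6x^2 - 2
D^3 f = 84x^5 + 240x^3 + 12x
matching coefficients of g against c_0 f + c_1 Df + … from the top degree down determines the c_i
solution: c_0 = 0, c_1 = 4, c_2 = -4, c_3 = -1


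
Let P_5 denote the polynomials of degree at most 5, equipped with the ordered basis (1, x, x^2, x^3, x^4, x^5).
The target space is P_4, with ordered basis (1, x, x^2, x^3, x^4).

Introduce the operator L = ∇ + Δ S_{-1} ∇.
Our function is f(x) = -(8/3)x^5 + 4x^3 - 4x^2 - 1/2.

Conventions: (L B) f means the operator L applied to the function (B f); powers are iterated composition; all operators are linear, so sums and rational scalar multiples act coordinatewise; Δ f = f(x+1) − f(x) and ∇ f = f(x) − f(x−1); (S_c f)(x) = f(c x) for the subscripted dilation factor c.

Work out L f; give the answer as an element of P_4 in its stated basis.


g(x) = -(40/3)x^4 - (80/3)x^3 - (524/3)x^2 - (508/3)x - 128/3

∇ f = -(40/3)x^4 + (80/3)x^3 - (44/3)x^2 - (20/3)x + 16/3
∇ f = -(40/3)x^4 + (80/3)x^3 - (44/3)x^2 - (20/3)x + 16/3
S_{-1} ∇ f = -(40/3)x^4 - (80/3)x^3 - (44/3)x^2 + (20/3)x + 16/3
Δ S_{-1} ∇ f = -(160/3)x^3 - 160x^2 - (488/3)x - 48
(∇ + Δ S_{-1} ∇) f = -(40/3)x^4 - (80/3)x^3 - (524/3)x^2 - (508/3)x - 128/3


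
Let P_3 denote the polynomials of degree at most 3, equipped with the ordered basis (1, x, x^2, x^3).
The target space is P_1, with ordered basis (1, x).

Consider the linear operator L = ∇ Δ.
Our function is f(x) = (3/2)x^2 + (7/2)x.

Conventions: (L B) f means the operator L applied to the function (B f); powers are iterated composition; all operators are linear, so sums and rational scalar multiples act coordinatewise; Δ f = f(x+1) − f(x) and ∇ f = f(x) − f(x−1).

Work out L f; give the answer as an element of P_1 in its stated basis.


the image equals g(x) = 3

Δ f = 3x + 5
∇ Δ f = 3


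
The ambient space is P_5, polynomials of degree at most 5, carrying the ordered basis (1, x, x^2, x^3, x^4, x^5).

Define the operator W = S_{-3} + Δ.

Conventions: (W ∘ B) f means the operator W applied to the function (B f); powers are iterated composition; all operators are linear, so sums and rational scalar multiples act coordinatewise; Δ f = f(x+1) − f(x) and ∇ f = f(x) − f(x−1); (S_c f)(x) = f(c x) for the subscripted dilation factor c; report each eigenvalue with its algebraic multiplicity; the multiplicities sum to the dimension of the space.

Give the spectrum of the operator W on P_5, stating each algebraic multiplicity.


image of 1: 1
image of x: -3x + 1
image of x^2: 9x^2 + 2x + 1
image of x^3: -27x^3 + 3x^2 + 3x + 1
image of x^4: 81x^4 + 4x^3 + 6x^2 + 4x + 1
image of x^5: -243x^5 + 5x^4 + 10x^3 + 10x^2 + 5x + 1
the matrix is upper triangular; its diagonal is (1, -3, 9, -27, 81, -243)
for a triangular matrix the eigenvalues are the diagonal entries, with algebraic multiplicity their repetition count

λ = -243 (multiplicity 1), λ = -27 (multiplicity 1), λ = -3 (multiplicity 1), λ = 1 (multiplicity 1), λ = 9 (multiplicity 1), λ = 81 (multiplicity 1)


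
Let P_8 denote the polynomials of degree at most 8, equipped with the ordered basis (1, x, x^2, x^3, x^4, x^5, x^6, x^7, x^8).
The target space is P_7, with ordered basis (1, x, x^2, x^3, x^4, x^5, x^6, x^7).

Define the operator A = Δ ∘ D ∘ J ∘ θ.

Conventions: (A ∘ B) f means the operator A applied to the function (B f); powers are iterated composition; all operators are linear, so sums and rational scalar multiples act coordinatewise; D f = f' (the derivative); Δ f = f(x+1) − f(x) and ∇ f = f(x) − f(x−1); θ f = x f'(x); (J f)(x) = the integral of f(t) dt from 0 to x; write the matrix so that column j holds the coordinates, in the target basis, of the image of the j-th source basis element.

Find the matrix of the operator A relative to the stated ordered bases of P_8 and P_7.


image of 1: 0
image of x: 1
image of x^2: 4x + 2
image of x^3: 9x^2 + 9x + 3
image of x^4: 16x^3 + 24x^2 + 16x + 4
image of x^5: 25x^4 + 50x^3 + 50x^2 + 25x + 5
image of x^6: 36x^5 + 90x^4 + 120x^3 + 90x^2 + 36x + 6
image of x^7: 49x^6 + 147x^5 + 245x^4 + 245x^3 + 147x^2 + 49x + 7
image of x^8: 64x^7 + 224x^6 + 448x^5 + 560x^4 + 448x^3 + 224x^2 + 64x + 8
each image's coordinates form column j of the matrix

the matrix is [[0, 1, 2, 3, 4, 5, 6, 7, 8]; [0, 0, 4, 9, 16, 25, 36, 49, 64]; [0, 0, 0, 9, 24, 50, 90, 147, 224]; [0, 0, 0, 0, 16, 50, 120, 245, 448]; [0, 0, 0, 0, 0, 25, 90, 245, 560]; [0, 0, 0, 0, 0, 0, 36, 147, 448]; [0, 0, 0, 0, 0, 0, 0, 49, 224]; [0, 0, 0, 0, 0, 0, 0, 0, 64]] (rows listed top to bottom)


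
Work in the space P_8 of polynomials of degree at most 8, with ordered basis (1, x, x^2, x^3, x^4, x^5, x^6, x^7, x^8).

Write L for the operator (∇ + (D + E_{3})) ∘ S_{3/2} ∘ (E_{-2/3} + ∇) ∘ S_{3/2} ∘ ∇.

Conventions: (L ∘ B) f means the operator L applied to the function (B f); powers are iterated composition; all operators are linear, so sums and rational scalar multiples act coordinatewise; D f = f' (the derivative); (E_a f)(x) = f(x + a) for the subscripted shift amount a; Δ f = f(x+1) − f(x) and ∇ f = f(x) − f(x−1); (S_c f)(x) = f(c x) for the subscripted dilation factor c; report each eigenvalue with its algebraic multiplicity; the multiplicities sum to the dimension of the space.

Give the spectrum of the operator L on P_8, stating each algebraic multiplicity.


λ = 0 (multiplicity 9)

image of 1: 0
image of x: 1
image of x^2: (9/2)x + 45/2
image of x^3: (243/16)x^2 + (1215/8)x + 469/4
image of x^4: (729/16)x^3 + (10935/16)x^2 + (4221/4)x + 2205/2
image of x^5: (32805/256)x^4 + (164025/64)x^3 + (189945/32)x^2 + (99225/8)x + 37939/4
image of x^6: (177147/512)x^5 + (4428675/512)x^4 + (1709505/64)x^3 + (2679075/32)x^2 + (1024353/8)x + 8255547/128
image of x^7: (3720087/4096)x^6 + (55801305/2048)x^5 + (107698815/1024)x^4 + (56260575/128)x^3 + (64534239/64)x^2 + (520099461/512)x + 266534717/512
image of x^8: (4782969/2048)x^7 + (167403915/2048)x^6 + (193857867/512)x^5 + (506345175/256)x^4 + (193602717/32)x^3 + (4680895149/512)x^2 + (2398812453/256)x + 1770653151/512
the matrix is upper triangular; its diagonal is (0, 0, 0, 0, 0, 0, 0, 0, 0)
for a triangular matrix the eigenvalues are the diagonal entries, with algebraic multiplicity their repetition count


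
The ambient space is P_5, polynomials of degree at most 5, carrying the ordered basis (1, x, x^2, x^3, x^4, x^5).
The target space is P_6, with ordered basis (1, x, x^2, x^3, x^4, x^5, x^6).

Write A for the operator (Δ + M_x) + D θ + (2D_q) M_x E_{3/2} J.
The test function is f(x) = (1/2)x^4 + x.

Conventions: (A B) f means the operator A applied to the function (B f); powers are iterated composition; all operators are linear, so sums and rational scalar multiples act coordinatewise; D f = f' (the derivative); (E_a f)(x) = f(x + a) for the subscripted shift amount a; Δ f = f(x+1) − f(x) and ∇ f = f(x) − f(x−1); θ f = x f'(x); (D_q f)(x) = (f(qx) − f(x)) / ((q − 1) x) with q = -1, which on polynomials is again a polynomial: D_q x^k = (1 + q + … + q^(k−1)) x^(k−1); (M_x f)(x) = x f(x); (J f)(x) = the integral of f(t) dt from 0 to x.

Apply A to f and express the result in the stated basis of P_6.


Δ f = 2x^3 + 3x^2 + 2x + 3/2
M_x f = (1/2)x^5 + x^2
(Δ + M_x) f = (1/2)x^5 + 2x^3 + 4x^2 + 2x + 3/2
θ f = 2x^4 + x
D θ f = 8x^3 + 1
J f = (1/10)x^5 + (1/2)x^2
E_{3/2} J f = (1/10)x^5 + (3/4)x^4 + (9/4)x^3 + (31/8)x^2 + (129/32)x + 603/320
M_x E_{3/2} J f = (1/10)x^6 + (3/4)x^5 + (9/4)x^4 + (31/8)x^3 + (129/32)x^2 + (603/320)x
D_q (M_x E_{3/2} J) f = (3/4)x^4 + (31/8)x^2 + 603/320
(2D_q) (M_x E_{3/2} J) f = (3/2)x^4 + (31/4)x^2 + 603/160
((Δ + M_x) + D θ + (2D_q) M_x E_{3/2} J) f = (1/2)x^5 + (3/2)x^4 + 10x^3 + (47/4)x^2 + 2x + 1003/160

the result is g(x) = (1/2)x^5 + (3/2)x^4 + 10x^3 + (47/4)x^2 + 2x + 1003/160


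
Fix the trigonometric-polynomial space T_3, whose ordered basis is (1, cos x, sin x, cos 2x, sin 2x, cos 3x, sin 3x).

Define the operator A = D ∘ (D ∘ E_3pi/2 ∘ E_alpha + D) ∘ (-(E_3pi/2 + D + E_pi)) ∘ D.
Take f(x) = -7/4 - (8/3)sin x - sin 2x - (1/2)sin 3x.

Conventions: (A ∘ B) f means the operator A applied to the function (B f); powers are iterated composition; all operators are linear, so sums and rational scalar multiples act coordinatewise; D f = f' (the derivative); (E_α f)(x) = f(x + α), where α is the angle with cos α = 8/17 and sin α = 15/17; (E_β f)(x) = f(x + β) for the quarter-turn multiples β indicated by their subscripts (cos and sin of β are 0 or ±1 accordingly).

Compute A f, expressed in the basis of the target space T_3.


D f = -(8/3)cos x - 2cos 2x - (3/2)cos 3x
E_3pi/2 D f = -(8/3)sin x + 2cos 2x + (3/2)sin 3x
D D f = (8/3)sin x + 4sin 2x + (9/2)sin 3x
E_pi D f = (8/3)cos x - 2cos 2x + (3/2)cos 3x
(E_3pi/2 + D + E_pi) D f = (8/3)cos x + 4sin 2x + (3/2)cos 3x + 6sin 3x
(-(E_3pi/2 + D + E_pi)) D f = -(8/3)cos x - 4sin 2x - (3/2)cos 3x - 6sin 3x
E_alpha ((-(E_3pi/2 + D + E_pi)) ∘ D) f = -(64/51)cos x + (40/17)sin x - (960/289)cos 2x + (644/289)sin 2x + (606/289)cos 3x + (3363/578)sin 3x
E_3pi/2 E_alpha ((-(E_3pi/2 + D + E_pi)) ∘ D) f = -(40/17)cos x - (64/51)sin x + (960/289)cos 2x - (644/289)sin 2x + (3363/578)cos 3x - (606/289)sin 3x
D E_3pi/2 E_alpha ((-(E_3pi/2 + D + E_pi)) ∘ D) f = -(64/51)cos x + (40/17)sin x - (1288/289)cos 2x - (1920/289)sin 2x - (1818/289)cos 3x - (10089/578)sin 3x
D ((-(E_3pi/2 + D + E_pi)) ∘ D) f = (8/3)sin x - 8cos 2x - 18cos 3x + (9/2)sin 3x
(D ∘ E_3pi/2 ∘ E_alpha + D) ((-(E_3pi/2 + D + E_pi)) ∘ D) f = -(64/51)cos x + (256/51)sin x - (3600/289)cos 2x - (1920/289)sin 2x - (7020/289)cos 3x - (3744/289)sin 3x
D (D ∘ E_3pi/2 ∘ E_alpha + D) ((-(E_3pi/2 + D + E_pi)) ∘ D) f = (256/51)cos x + (64/51)sin x - (3840/289)cos 2x + (7200/289)sin 2x - (11232/289)cos 3x + (21060/289)sin 3x

g(x) = (256/51)cos x + (64/51)sin x - (3840/289)cos 2x + (7200/289)sin 2x - (11232/289)cos 3x + (21060/289)sin 3x


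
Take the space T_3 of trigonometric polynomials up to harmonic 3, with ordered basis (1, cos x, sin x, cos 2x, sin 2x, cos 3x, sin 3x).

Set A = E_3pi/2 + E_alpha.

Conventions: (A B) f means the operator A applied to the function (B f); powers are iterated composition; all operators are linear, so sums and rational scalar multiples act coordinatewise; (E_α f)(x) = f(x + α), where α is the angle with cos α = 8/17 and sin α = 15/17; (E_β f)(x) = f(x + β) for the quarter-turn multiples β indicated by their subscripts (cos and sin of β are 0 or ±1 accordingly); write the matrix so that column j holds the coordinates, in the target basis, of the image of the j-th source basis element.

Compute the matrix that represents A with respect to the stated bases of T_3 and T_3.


image of 1: 2
image of cos x: (8/17)cos x + (2/17)sin x
image of sin x: -(2/17)cos x + (8/17)sin x
image of cos 2x: -(450/289)cos 2x - (240/289)sin 2x
image of sin 2x: (240/289)cos 2x - (450/289)sin 2x
image of cos 3x: -(4888/4913)cos 3x - (4418/4913)sin 3x
image of sin 3x: (4418/4913)cos 3x - (4888/4913)sin 3x
each image's coordinates form column j of the matrix

the matrix is [[2, 0, 0, 0, 0, 0, 0]; [0, 8/17, -2/17, 0, 0, 0, 0]; [0, 2/17, 8/17, 0, 0, 0, 0]; [0, 0, 0, -450/289, 240/289, 0, 0]; [0, 0, 0, -240/289, -450/289, 0, 0]; [0, 0, 0, 0, 0, -4888/4913, 4418/4913]; [0, 0, 0, 0, 0, -4418/4913, -4888/4913]] (rows listed top to bottom)


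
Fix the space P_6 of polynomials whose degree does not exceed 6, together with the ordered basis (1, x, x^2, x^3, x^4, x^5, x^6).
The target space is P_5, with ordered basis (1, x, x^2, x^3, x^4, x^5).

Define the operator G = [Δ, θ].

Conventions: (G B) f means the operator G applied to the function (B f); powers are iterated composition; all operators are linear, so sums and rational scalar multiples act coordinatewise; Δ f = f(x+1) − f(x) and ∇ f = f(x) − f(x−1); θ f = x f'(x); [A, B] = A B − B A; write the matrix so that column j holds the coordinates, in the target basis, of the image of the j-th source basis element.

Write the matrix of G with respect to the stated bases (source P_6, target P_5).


the matrix is [[0, 1, 2, 3, 4, 5, 6]; [0, 0, 2, 6, 12, 20, 30]; [0, 0, 0, 3, 12, 30, 60]; [0, 0, 0, 0, 4, 20, 60]; [0, 0, 0, 0, 0, 5, 30]; [0, 0, 0, 0, 0, 0, 6]] (rows listed top to bottom)

image of 1: 0
image of x: 1
image of x^2: 2x + 2
image of x^3: 3x^2 + 6x + 3
image of x^4: 4x^3 + 12x^2 + 12x + 4
image of x^5: 5x^4 + 20x^3 + 30x^2 + 20x + 5
image of x^6: 6x^5 + 30x^4 + 60x^3 + 60x^2 + 30x + 6
each image's coordinates form column j of the matrix


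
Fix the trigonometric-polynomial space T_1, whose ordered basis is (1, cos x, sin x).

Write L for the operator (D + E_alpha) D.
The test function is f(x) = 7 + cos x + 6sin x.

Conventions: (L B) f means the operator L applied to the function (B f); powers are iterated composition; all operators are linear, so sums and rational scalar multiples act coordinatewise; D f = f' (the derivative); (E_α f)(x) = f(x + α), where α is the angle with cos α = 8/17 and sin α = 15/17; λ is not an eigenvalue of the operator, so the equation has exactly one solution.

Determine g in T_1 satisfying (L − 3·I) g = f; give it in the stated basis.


write g with unknown coordinates in the stated basis and equate coefficients in (L − 3·I) g = f
solving from the highest basis element down gives g = -7/3 - (131/409)cos x - (490/409)sin x
check: L g = (16/409)cos x + (984/409)sin x
so L g − 3·g = 7 + cos x + 6sin x = f ✓

the result is g(x) = -7/3 - (131/409)cos x - (490/409)sin x


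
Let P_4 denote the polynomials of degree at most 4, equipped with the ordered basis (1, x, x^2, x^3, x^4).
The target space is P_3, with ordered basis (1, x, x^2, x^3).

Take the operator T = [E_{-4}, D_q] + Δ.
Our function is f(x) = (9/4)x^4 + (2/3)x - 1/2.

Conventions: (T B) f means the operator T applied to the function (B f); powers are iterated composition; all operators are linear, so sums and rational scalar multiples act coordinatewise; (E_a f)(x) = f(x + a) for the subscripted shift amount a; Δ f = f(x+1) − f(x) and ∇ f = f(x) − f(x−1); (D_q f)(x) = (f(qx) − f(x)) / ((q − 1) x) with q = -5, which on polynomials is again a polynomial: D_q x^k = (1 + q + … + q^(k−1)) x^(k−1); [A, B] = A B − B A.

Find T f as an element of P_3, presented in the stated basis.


g(x) = 9x^3 + (7155/2)x^2 - 10359x + 186659/12

D_q f = -234x^3 + 2/3
E_{-4} D_q f = -234x^3 + 2808x^2 - 11232x + 44930/3
E_{-4} f = (9/4)x^4 - 36x^3 + 216x^2 - (1726/3)x + 3437/6
D_q E_{-4} f = -234x^3 - 756x^2 - 864x - 1726/3
[E_{-4}, D_q] f = 3564x^2 - 10368x + 15552
Δ f = 9x^3 + (27/2)x^2 + 9x + 35/12
([E_{-4}, D_q] + Δ) f = 9x^3 + (7155/2)x^2 - 10359x + 186659/12


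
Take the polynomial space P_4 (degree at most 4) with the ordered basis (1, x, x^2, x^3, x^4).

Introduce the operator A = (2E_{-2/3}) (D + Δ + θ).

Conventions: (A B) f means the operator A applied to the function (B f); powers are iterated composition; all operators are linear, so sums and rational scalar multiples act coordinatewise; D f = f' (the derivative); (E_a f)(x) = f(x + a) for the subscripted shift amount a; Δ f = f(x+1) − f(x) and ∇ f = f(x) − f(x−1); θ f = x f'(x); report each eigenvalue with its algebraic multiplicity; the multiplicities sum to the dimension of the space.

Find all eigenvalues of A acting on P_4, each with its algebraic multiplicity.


image of 1: 0
image of x: 2x + 8/3
image of x^2: 4x^2 + (8/3)x - 14/9
image of x^3: 6x^3 - 2x + 14/9
image of x^4: 8x^4 - (16/3)x^3 + (4/3)x^2 + (104/27)x - 94/81
the matrix is upper triangular; its diagonal is (0, 2, 4, 6, 8)
for a triangular matrix the eigenvalues are the diagonal entries, with algebraic multiplicity their repetition count

λ = 0 (multiplicity 1), λ = 2 (multiplicity 1), λ = 4 (multiplicity 1), λ = 6 (multiplicity 1), λ = 8 (multiplicity 1)


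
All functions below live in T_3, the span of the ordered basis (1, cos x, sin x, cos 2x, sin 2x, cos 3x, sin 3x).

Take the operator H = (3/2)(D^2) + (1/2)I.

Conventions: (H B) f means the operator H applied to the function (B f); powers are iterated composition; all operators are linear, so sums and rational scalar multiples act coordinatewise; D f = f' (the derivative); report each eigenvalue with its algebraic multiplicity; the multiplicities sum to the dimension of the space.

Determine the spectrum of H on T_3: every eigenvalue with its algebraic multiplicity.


image of 1: 1/2
image of cos x: -cos x
image of sin x: -sin x
image of cos 2x: -(11/2)cos 2x
image of sin 2x: -(11/2)sin 2x
image of cos 3x: -13cos 3x
image of sin 3x: -13sin 3x
the matrix is diagonal; its diagonal is (1/2, -1, -1, -11/2, -11/2, -13, -13)
for a triangular matrix the eigenvalues are the diagonal entries, with algebraic multiplicity their repetition count

λ = -13 (multiplicity 2), λ = -11/2 (multiplicity 2), λ = -1 (multiplicity 2), λ = 1/2 (multiplicity 1)


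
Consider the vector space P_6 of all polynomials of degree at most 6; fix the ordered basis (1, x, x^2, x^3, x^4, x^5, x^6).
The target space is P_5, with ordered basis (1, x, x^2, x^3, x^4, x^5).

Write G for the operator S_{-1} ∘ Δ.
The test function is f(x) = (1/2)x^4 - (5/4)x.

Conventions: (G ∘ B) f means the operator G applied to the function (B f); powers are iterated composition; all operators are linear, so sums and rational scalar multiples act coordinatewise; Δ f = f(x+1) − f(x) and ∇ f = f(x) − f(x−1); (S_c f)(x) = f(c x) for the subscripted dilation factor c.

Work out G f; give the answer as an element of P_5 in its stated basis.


Δ f = 2x^3 + 3x^2 + 2x - 3/4
S_{-1} Δ f = -2x^3 + 3x^2 - 2x - 3/4

the image equals g(x) = -2x^3 + 3x^2 - 2x - 3/4


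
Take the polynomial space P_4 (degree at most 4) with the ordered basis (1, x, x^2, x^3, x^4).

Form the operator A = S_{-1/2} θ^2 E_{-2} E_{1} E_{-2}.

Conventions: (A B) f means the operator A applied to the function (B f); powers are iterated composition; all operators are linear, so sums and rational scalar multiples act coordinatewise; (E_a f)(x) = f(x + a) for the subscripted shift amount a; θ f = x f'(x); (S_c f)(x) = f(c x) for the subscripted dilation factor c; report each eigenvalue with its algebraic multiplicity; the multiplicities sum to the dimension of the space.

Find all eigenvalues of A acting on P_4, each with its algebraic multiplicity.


λ = -9/8 (multiplicity 1), λ = -1/2 (multiplicity 1), λ = 0 (multiplicity 1), λ = 1 (multiplicity 2)

image of 1: 0
image of x: -(1/2)x
image of x^2: x^2 + 3x
image of x^3: -(9/8)x^3 - 9x^2 - (27/2)x
image of x^4: x^4 + (27/2)x^3 + 54x^2 + 54x
the matrix is upper triangular; its diagonal is (0, -1/2, 1, -9/8, 1)
for a triangular matrix the eigenvalues are the diagonal entries, with algebraic multiplicity their repetition count


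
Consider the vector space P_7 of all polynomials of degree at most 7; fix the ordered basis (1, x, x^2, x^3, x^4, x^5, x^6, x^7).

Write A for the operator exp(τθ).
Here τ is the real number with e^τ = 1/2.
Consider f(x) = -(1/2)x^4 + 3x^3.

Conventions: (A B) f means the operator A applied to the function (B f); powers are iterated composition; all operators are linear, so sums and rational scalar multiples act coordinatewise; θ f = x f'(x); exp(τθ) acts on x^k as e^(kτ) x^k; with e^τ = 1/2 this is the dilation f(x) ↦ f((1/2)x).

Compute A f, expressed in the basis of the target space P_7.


the image equals g(x) = -(1/32)x^4 + (3/8)x^3

exp(τθ) x^k = e^(kτ) x^k; with e^τ = 1/2 this sends x^k to (1/2)^k x^k
x^3 ↦ 1/8 x^3
x^4 ↦ 1/16 x^4
applying this coordinatewise to f: exp(τθ) f = -(1/32)x^4 + (3/8)x^3


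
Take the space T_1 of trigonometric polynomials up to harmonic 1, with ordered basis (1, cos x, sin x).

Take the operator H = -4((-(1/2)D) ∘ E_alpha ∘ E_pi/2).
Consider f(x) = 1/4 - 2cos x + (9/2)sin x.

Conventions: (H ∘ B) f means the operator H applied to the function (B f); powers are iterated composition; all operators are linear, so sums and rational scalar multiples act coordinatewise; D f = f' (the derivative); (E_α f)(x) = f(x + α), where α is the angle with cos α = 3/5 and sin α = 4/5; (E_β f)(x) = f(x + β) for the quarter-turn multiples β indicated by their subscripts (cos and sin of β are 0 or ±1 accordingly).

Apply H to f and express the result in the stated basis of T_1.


E_pi/2 f = 1/4 + (9/2)cos x + 2sin x
E_alpha E_pi/2 f = 1/4 + (43/10)cos x - (12/5)sin x
D E_alpha E_pi/2 f = -(12/5)cos x - (43/10)sin x
(-(1/2)D) E_alpha E_pi/2 f = (6/5)cos x + (43/20)sin x
(-4((-(1/2)D) ∘ E_alpha ∘ E_pi/2)) f = -(24/5)cos x - (43/5)sin x

the result is g(x) = -(24/5)cos x - (43/5)sin x


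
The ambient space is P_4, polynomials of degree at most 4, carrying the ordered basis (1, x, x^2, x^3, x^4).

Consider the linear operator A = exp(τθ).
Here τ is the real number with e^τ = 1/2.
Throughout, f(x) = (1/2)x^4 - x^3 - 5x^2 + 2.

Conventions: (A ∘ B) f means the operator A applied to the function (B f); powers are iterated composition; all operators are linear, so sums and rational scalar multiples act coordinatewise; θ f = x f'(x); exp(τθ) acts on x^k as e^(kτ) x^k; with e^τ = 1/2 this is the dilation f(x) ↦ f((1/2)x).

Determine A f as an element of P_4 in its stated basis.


the image equals g(x) = (1/32)x^4 - (1/8)x^3 - (5/4)x^2 + 2

exp(τθ) x^k = e^(kτ) x^k; with e^τ = 1/2 this sends x^k to (1/2)^k x^k
x^2 ↦ 1/4 x^2
x^3 ↦ 1/8 x^3
x^4 ↦ 1/16 x^4
applying this coordinatewise to f: exp(τθ) f = (1/32)x^4 - (1/8)x^3 - (5/4)x^2 + 2


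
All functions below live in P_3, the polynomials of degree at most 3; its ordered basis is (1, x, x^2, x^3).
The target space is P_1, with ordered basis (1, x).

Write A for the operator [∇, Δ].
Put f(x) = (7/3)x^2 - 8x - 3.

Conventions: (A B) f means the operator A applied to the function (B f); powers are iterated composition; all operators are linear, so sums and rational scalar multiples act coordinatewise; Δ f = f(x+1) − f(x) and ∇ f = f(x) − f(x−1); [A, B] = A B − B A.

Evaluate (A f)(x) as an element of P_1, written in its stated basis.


Δ f = (14/3)x - 17/3
∇ Δ f = 14/3
∇ f = (14/3)x - 31/3
Δ ∇ f = 14/3
[∇, Δ] f = 0

g(x) = 0


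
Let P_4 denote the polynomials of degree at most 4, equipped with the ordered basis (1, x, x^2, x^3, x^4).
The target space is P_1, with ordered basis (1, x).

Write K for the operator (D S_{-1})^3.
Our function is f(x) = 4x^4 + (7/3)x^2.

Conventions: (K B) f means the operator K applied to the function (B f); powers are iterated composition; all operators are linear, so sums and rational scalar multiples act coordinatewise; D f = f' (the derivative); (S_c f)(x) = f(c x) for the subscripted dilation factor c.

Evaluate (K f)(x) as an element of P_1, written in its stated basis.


the result is g(x) = -96x

S_{-1} f = 4x^4 + (7/3)x^2
D S_{-1} f = 16x^3 + (14/3)x
S_{-1} (D S_{-1}) f = -16x^3 - (14/3)x
D S_{-1} (D S_{-1}) f = -48x^2 - 14/3
S_{-1} (D S_{-1}) (D S_{-1}) f = -48x^2 - 14/3
D S_{-1} (D S_{-1}) (D S_{-1}) f = -96x


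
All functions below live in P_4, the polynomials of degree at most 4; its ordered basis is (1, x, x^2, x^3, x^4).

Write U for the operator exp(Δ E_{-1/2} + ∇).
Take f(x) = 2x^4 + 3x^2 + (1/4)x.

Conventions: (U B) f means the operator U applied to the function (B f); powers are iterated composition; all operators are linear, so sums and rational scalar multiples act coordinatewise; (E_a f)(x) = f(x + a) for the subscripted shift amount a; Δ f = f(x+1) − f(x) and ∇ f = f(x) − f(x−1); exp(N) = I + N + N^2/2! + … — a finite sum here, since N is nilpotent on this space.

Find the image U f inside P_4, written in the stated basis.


the image equals g(x) = 2x^4 + 16x^3 + 39x^2 + (153/4)x + 35/2

order-1 term: 16x^3 - 12x^2 + 22x - 9/2
order-2 term: 48x^2 - 48x + 38
order-3 term: 64x - 48
order-4 term: 32
the series for exp(Δ E_{-1/2} + ∇) f terminates at order 4
exp(Δ E_{-1/2} + ∇) f = 2x^4 + 16x^3 + 39x^2 + (153/4)x + 35/2


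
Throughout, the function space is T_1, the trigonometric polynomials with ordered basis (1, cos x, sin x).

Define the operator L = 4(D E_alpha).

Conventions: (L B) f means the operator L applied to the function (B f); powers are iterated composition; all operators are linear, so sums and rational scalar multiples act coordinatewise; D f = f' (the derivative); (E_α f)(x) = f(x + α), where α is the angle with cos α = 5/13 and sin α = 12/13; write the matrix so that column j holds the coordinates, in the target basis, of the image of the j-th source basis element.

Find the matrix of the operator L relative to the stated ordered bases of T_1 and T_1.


the matrix is [[0, 0, 0]; [0, -48/13, 20/13]; [0, -20/13, -48/13]] (rows listed top to bottom)

image of 1: 0
image of cos x: -(48/13)cos x - (20/13)sin x
image of sin x: (20/13)cos x - (48/13)sin x
each image's coordinates form column j of the matrix


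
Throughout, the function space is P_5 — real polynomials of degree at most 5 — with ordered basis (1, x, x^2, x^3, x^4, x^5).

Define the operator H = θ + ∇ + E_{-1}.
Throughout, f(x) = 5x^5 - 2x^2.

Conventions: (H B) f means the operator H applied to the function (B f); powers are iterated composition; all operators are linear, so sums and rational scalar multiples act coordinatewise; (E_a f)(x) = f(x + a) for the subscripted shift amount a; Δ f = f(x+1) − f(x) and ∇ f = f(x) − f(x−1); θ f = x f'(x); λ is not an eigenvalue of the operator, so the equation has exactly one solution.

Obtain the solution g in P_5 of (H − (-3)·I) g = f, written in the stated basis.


g(x) = (5/9)x^5 - (1/3)x^2

write g with unknown coordinates in the stated basis and equate coefficients in (H − (-3)·I) g = f
solving from the highest basis element down gives g = (5/9)x^5 - (1/3)x^2
check: H g = (10/3)x^5 - x^2
so H g − (-3)·g = 5x^5 - 2x^2 = f ✓


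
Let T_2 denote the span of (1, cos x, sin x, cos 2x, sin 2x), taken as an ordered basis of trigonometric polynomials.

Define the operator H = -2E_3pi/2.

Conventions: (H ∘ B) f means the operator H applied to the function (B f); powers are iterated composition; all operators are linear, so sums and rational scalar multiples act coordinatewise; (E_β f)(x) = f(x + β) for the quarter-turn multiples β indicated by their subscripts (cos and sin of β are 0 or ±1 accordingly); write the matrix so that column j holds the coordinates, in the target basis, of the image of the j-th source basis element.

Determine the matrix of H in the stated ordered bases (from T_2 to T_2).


the matrix is [[-2, 0, 0, 0, 0]; [0, 0, 2, 0, 0]; [0, -2, 0, 0, 0]; [0, 0, 0, 2, 0]; [0, 0, 0, 0, 2]] (rows listed top to bottom)

image of 1: -2
image of cos x: -2sin x
image of sin x: 2cos x
image of cos 2x: 2cos 2x
image of sin 2x: 2sin 2x
each image's coordinates form column j of the matrix


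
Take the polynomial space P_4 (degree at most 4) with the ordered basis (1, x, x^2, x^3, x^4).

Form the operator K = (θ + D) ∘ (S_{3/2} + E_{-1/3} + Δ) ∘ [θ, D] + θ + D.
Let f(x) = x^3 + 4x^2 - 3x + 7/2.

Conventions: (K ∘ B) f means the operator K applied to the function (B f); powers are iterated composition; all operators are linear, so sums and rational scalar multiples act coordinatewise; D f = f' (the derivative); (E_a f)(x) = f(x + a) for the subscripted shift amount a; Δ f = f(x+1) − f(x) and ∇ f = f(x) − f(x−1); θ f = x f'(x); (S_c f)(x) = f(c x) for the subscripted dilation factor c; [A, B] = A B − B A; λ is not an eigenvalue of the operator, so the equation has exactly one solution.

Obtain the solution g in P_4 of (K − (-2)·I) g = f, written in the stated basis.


g(x) = (1/5)x^3 + (73/40)x^2 + (287/120)x + 331/60

write g with unknown coordinates in the stated basis and equate coefficients in (K − (-2)·I) g = f
solving from the highest basis element down gives g = (1/5)x^3 + (73/40)x^2 + (287/120)x + 331/60
check: K g = (3/5)x^3 + (7/20)x^2 - (467/60)x - 113/15
so K g − (-2)·g = x^3 + 4x^2 - 3x + 7/2 = f ✓


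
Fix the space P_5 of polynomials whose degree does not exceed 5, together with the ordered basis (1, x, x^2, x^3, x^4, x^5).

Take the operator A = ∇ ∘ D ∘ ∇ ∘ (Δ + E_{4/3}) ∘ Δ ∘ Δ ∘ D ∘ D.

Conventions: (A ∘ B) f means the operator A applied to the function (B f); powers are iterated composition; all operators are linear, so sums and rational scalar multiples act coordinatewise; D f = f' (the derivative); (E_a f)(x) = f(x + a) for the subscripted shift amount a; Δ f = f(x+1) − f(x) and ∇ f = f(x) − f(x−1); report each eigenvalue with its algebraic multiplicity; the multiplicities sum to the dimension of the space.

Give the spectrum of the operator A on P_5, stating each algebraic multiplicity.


image of 1: 0
image of x: 0
image of x^2: 0
image of x^3: 0
image of x^4: 0
image of x^5: 0
the matrix is upper triangular; its diagonal is (0, 0, 0, 0, 0, 0)
for a triangular matrix the eigenvalues are the diagonal entries, with algebraic multiplicity their repetition count

λ = 0 (multiplicity 6)


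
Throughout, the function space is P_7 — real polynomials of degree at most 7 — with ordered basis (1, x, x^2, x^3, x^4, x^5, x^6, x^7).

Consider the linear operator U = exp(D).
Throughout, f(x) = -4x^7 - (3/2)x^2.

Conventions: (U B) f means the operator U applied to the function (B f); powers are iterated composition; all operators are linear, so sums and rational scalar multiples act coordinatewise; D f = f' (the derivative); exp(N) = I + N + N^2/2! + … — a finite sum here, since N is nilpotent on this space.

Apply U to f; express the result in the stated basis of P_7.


the result is g(x) = -4x^7 - 28x^6 - 84x^5 - 140x^4 - 140x^3 - (171/2)x^2 - 31x - 11/2

order-1 term: -28x^6 - 3x
order-2 term: -84x^5 - 3/2
order-3 term: -140x^4
order-4 term: -140x^3
order-5 term: -84x^2
order-6 term: -28x
order-7 term: -4
the series for exp(D) f terminates at order 7
exp(D) f = -4x^7 - 28x^6 - 84x^5 - 140x^4 - 140x^3 - (171/2)x^2 - 31x - 11/2


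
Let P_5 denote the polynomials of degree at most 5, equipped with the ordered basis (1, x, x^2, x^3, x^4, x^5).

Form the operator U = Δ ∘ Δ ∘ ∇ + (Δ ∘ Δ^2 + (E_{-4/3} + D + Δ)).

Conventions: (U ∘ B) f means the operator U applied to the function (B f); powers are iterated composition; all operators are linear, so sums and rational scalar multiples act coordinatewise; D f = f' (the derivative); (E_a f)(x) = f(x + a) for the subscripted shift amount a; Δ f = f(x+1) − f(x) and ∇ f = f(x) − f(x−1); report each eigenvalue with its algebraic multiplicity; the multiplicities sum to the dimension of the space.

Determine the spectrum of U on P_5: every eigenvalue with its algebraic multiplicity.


λ = 1 (multiplicity 6)

image of 1: 1
image of x: x + 2/3
image of x^2: x^2 + (4/3)x + 25/9
image of x^3: x^3 + 2x^2 + (25/3)x + 287/27
image of x^4: x^4 + (8/3)x^3 + (50/3)x^2 + (1148/27)x + 4225/81
image of x^5: x^5 + (10/3)x^4 + (250/9)x^3 + (2870/27)x^2 + (21125/81)x + 42959/243
the matrix is upper triangular; its diagonal is (1, 1, 1, 1, 1, 1)
for a triangular matrix the eigenvalues are the diagonal entries, with algebraic multiplicity their repetition count


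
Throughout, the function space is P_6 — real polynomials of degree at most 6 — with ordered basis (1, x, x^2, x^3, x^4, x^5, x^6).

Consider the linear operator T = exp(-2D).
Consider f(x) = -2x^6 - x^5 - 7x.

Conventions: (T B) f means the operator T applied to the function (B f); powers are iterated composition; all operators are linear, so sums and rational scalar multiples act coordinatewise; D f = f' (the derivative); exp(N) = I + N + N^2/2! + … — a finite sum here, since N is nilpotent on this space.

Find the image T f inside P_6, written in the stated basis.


g(x) = -2x^6 + 23x^5 - 110x^4 + 280x^3 - 400x^2 + 297x - 82

order-1 term: 24x^5 + 10x^4 + 14
order-2 term: -120x^4 - 40x^3
order-3 term: 320x^3 + 80x^2
order-4 term: -480x^2 - 80x
order-5 term: 384x + 32
order-6 term: -128
the series for exp(-2D) f terminates at order 6
exp(-2D) f = -2x^6 + 23x^5 - 110x^4 + 280x^3 - 400x^2 + 297x - 82


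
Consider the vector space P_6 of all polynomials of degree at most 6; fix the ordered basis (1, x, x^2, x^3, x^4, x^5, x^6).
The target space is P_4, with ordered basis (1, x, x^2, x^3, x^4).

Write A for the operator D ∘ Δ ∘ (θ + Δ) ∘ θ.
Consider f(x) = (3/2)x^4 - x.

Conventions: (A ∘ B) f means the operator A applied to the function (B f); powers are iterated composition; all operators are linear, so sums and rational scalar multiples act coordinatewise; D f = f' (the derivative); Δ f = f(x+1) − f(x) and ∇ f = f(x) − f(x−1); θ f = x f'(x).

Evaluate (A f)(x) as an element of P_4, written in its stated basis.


θ f = 6x^4 - x
θ θ f = 24x^4 - x
Δ θ f = 24x^3 + 36x^2 + 24x + 5
(θ + Δ) θ f = 24x^4 + 24x^3 + 36x^2 + 23x + 5
Δ ((θ + Δ) ∘ θ) f = 96x^3 + 216x^2 + 240x + 107
D Δ ((θ + Δ) ∘ θ) f = 288x^2 + 432x + 240

the result is g(x) = 288x^2 + 432x + 240
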